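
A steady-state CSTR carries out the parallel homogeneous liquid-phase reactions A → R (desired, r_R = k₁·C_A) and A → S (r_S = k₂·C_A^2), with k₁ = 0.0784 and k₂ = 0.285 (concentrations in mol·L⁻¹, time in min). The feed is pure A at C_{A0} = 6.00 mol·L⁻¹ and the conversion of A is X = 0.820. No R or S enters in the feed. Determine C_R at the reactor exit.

0.999 mol·L⁻¹

Exit C_A = C_{A0}(1−X) = 6.00×0.180 = 1.080 mol·L⁻¹.
A CSTR operates uniformly at the exit composition, giving r_R = 0.08467 and r_S = 0.3324 (each k·C_A^n at C_A = 1.080).
Fraction of consumed A going to R: r_R/(r_R+r_S) = 0.2030.
C_R = 0.2030·C_{A0}·X = 0.2030×6.00×0.820 = 0.999 mol·L⁻¹.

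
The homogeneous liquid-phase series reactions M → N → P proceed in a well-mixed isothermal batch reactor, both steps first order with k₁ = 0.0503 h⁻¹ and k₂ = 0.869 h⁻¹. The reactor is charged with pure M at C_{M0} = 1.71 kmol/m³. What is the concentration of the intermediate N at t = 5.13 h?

0.0799 kmol/m³

For first-order series with pure M initially, C_N(t) = k₁C_{M0}/(k₂−k₁)·(e^(−k₁t) − e^(−k₂t)).
e^(−k₁t) = e^(−0.0503×5.13) = e^(−0.2580) = 0.7726; e^(−k₂t) = e^(−4.458) = 0.01159.
C_N = 0.0503×1.71/(0.869−0.0503) × (0.7726−0.01159) = 0.1051×0.7610 = 0.07995 kmol/m³.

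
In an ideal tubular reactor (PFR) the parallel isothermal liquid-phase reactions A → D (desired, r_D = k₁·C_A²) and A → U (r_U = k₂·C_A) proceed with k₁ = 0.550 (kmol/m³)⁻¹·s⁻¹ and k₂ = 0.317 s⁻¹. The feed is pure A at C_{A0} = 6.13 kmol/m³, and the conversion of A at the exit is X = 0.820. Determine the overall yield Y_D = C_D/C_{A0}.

C_A = C_{A0}(1−X) = 1.103 kmol/m³.
Along a PFR/batch, dC_U/dC_A = −r_U/(r_D+r_U) = −k₂/(k₂+k₁·C_A).
Integrating from C_{A0} to C_A: C_U = (0.317/0.550)·ln[(0.317+0.550·6.13)/(0.317+0.550·1.10)] = 0.5764·ln(3.689/0.9239) = 0.7979 kmol/m³.
Then C_D = (C_{A0}−C_A) − C_U = 5.027 − 0.7979 = 4.229 kmol/m³.
Y_D = C_D/C_{A0} = 4.229/6.13 = 0.690.

0.690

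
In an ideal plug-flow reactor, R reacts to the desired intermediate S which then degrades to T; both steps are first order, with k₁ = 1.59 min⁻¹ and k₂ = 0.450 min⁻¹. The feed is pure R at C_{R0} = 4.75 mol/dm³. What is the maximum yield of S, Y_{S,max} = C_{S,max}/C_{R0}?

At the optimum, C_{S,max}/C_{R0} = (k₁/k₂)^[k₂/(k₂−k₁)].
= (1.59/0.450)^(0.450/(0.450−1.59)) = (3.533)^(-0.3947) = 0.6076.

0.608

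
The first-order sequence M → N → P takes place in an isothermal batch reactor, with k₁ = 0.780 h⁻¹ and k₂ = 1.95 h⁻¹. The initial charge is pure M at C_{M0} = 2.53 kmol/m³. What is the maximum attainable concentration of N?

At the optimum, C_{N,max}/C_{M0} = (k₁/k₂)^[k₂/(k₂−k₁)].
= (0.780/1.95)^(1.95/(1.95−0.780)) = (0.4000)^(1.667) = 0.2172.
C_{N,max} = 0.2172×2.53 = 0.549 kmol/m³.

0.549 kmol/m³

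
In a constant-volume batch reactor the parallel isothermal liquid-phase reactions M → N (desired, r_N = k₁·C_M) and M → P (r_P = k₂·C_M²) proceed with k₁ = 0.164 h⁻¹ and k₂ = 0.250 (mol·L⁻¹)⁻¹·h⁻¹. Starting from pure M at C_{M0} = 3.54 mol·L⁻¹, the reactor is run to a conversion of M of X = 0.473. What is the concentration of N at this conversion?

0.334 mol·L⁻¹

C_M = C_{M0}(1−X) = 1.866 mol·L⁻¹.
Along a PFR/batch, dC_N/dC_M = −r_N/(r_N+r_P) = −k₁/(k₁+k₂·C_M).
Integrating from C_{M0} to C_M: C_N = (0.164/0.250)·ln[(0.164+0.250·3.54)/(0.164+0.250·1.87)] = 0.6560·ln(1.049/0.6304) = 0.3341 mol·L⁻¹.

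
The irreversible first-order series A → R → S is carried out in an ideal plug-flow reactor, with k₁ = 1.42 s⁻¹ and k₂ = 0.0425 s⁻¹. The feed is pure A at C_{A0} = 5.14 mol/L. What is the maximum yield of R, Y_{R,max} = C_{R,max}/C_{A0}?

0.897

For a first-order series the maximum intermediate yield is C_{R,max}/C_{A0} = (k₁/k₂)^[k₂/(k₂−k₁)].
= (1.42/0.0425)^(0.0425/(0.0425−1.42)) = (33.41)^(-0.03085) = 0.8974.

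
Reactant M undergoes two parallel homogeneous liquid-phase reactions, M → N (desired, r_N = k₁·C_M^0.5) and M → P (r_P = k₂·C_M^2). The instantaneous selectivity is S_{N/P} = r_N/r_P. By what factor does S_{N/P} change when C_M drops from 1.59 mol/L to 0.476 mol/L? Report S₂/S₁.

S_{N/P} = (k₁/k₂)·C_M^-1.5, so S₂/S₁ = (C_{M,2}/C_{M,1})^-1.5.
= (0.476/1.59)^(-1.5) = (0.2994)^(-1.5) = 6.10.
Selectivity toward N rises as C_M falls — low-concentration operation is favoured.

6.10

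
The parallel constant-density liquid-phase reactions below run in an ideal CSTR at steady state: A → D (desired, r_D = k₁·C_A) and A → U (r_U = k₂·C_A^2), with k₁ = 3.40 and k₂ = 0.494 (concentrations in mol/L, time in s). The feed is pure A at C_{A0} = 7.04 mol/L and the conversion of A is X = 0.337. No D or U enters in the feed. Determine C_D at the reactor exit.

1.41 mol/L

Exit C_A = C_{A0}(1−X) = 7.04×0.663 = 4.668 mol/L.
A CSTR operates uniformly at the exit composition, giving r_D = 15.87 and r_U = 10.76 (each k·C_A^n at C_A = 4.668).
Fraction of consumed A going to D: r_D/(r_D+r_U) = 0.5959.
C_D = 0.5959·C_{A0}·X = 0.5959×7.04×0.337 = 1.41 mol/L.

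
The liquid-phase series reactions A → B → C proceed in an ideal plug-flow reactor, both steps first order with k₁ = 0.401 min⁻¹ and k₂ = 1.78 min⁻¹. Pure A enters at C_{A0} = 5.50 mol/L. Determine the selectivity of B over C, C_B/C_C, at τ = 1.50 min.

0.445

The intermediate concentration in a first-order A→B→C sequence is C_B = k₁C_{A0}(e^(−k₁τ) − e^(−k₂τ))/(k₂−k₁).
e^(−k₁τ) = e^(−0.401×1.50) = e^(−0.6015) = 0.5480; e^(−k₂τ) = e^(−2.670) = 0.06925.
C_B = 0.401×5.50/(1.78−0.401) × (0.5480−0.06925) = 1.599×0.4787 = 0.7657 mol/L.
C_A = C_{A0}e^(−k₁τ) = 3.014 mol/L, so C_C = C_{A0}−C_A−C_B = 1.720 mol/L; C_B/C_C = 0.445.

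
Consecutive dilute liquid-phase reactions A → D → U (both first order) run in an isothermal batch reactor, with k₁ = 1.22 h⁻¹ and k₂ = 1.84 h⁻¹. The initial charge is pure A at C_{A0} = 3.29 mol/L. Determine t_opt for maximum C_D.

0.663 h

The intermediate peaks when r₁ = r₂, i.e. k₁e^(−k₁t) = k₂e^(−k₂t), giving t_opt = ln(k₂/k₁)/(k₂−k₁).
= ln(1.84/1.22)/(1.84−1.22) = ln(1.508)/0.6200 = 0.4109/0.6200 = 0.663 h.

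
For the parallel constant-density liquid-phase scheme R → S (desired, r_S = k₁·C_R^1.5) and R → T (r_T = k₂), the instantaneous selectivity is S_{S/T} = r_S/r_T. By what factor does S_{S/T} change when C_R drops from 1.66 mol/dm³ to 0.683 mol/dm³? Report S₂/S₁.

S_{S/T} = (k₁/k₂)·C_R^1.5, so S₂/S₁ = (C_{R,2}/C_{R,1})^1.5.
= (0.683/1.66)^1.5 = (0.4114)^1.5 = 0.264.

0.264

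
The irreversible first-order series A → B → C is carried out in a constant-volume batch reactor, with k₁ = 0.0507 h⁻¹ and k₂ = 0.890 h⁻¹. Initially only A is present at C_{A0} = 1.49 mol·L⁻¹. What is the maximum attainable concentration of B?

0.0714 mol·L⁻¹

For a first-order series the maximum intermediate yield is C_{B,max}/C_{A0} = (k₁/k₂)^[k₂/(k₂−k₁)].
= (0.0507/0.890)^(0.890/(0.890−0.0507)) = (0.05697)^(1.060) = 0.04791.
C_{B,max} = 0.04791×1.49 = 0.0714 mol·L⁻¹.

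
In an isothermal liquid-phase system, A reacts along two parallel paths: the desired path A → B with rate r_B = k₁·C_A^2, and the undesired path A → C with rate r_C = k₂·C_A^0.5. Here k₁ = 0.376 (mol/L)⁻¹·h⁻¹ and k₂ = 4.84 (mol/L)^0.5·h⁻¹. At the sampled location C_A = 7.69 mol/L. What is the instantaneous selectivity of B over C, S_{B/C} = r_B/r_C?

S_{B/C} = r_B/r_C = (k₁·C_A^2)/(k₂·C_A^0.5) = (k₁/k₂)·C_A^1.5.
= (0.376×7.690^2) / (4.84×7.690^0.5) = 22.24/13.42 = 1.66.
Since the desired path is higher order in A, keeping C_A high (PFR or concentrated feed) favours B.

1.66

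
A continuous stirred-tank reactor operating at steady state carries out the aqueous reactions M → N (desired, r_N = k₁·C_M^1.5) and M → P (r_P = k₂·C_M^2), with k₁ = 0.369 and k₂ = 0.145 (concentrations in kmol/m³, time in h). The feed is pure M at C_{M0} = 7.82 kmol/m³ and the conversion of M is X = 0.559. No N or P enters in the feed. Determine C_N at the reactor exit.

Exit C_M = C_{M0}(1−X) = 7.82×0.441 = 3.449 kmol/m³.
Rates in a CSTR are evaluated at the outlet concentration: r_N = 0.369×3.449^1.5 = 2.363, r_P = 0.145×3.449^2 = 1.724.
Fraction of consumed M going to N: r_N/(r_N+r_P) = 0.5781.
C_N = 0.5781·C_{M0}·X = 0.5781×7.82×0.559 = 2.53 kmol/m³.

2.53 kmol/m³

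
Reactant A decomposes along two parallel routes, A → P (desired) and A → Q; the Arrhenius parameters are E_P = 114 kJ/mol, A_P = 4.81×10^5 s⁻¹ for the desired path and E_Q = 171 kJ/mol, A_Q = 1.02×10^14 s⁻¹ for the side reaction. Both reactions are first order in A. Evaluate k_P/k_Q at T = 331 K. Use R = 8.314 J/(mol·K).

4.67

Since both paths have the same order in A, the concentration cancels and S_{P/Q} = k_P/k_Q = (A_P/A_Q)·exp[(E_Q−E_P)/(RT)].
(E_Q−E_P)/(RT) = (171−114)×10³/(8.314×331) = 57000/2752 = 20.71.
k_P/k_Q = (4.81×10^5/1.02×10^14)·exp(20.71) = 4.716×10^-9 × 9.895×10^8 = 4.67.
Since E_P < E_Q, lowering the temperature improves selectivity toward P.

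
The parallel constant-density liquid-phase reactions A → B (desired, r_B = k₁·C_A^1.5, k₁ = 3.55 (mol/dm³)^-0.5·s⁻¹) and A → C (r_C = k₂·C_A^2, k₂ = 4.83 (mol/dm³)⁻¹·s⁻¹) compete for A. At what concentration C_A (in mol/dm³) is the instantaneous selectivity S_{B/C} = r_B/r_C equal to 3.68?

0.0399 mol/dm³

S_{B/C} = (k₁/k₂)·C_A^-0.5 ⇒ C_A = (S·k₂/k₁)^(-2).
= (3.68×4.83/3.55)^(-2) = (5.007)^(-2) = 0.0399 mol/dm³.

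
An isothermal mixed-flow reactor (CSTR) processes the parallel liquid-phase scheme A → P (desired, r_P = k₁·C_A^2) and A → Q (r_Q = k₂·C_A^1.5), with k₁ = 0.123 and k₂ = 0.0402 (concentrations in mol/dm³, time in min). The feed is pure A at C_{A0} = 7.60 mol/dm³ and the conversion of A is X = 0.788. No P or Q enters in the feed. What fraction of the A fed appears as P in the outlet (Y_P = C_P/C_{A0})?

0.627

Exit C_A = C_{A0}(1−X) = 7.60×0.212 = 1.611 mol/dm³.
Rates in a CSTR are evaluated at the outlet concentration: r_P = 0.123×1.611^2 = 0.3193, r_Q = 0.0402×1.611^1.5 = 0.08221.
Fraction of consumed A going to P: r_P/(r_P+r_Q) = 0.7952.
C_P = 0.7952·C_{A0}·X = 0.7952×7.60×0.788 = 4.76 mol/dm³; Y_P = C_P/C_{A0} = 0.627.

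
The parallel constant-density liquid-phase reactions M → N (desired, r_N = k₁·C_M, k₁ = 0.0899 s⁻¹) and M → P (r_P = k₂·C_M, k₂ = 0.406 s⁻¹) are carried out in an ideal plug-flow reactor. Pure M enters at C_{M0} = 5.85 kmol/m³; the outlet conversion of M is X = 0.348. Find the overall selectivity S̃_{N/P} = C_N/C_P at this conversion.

C_M = C_{M0}(1−X) = 3.814 kmol/m³.
Both paths are first order in M, so the instantaneous fraction to N is constant: dC_N/d(−C_M) = k₁/(k₁+k₂) = 0.1813.
C_N = 0.1813·(C_{M0}−C_M) = 0.1813×2.036 = 0.369 kmol/m³.
C_P = (C_{M0}−C_M)−C_N = 1.667 kmol/m³; S̃_{N/P} = 0.3691/1.667 = 0.221.

0.221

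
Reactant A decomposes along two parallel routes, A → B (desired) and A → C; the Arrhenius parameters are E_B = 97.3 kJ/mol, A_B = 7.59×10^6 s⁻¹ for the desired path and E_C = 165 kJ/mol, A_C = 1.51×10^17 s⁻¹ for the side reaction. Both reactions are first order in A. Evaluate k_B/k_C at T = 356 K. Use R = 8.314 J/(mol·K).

0.432

With equal orders, S_{B/C} = k_B/k_C = (A_B/A_C)·exp[(E_C−E_B)/(RT)].
(E_C−E_B)/(RT) = (165−97.3)×10³/(8.314×356) = 67700/2960 = 22.87.
k_B/k_C = (7.59×10^6/1.51×10^17)·exp(22.87) = 5.026×10^-11 × 8.585×10^9 = 0.432.
Since E_B < E_C, lowering the temperature improves selectivity toward B.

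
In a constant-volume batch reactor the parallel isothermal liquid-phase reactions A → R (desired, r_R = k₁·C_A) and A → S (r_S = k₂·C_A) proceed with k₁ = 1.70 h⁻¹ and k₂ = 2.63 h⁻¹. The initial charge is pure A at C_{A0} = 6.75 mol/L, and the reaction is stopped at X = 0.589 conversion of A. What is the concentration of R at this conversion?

C_A = C_{A0}(1−X) = 2.774 mol/L.
Both paths are first order in A, so the instantaneous fraction to R is constant: dC_R/d(−C_A) = k₁/(k₁+k₂) = 0.3926.
C_R = 0.3926·(C_{A0}−C_A) = 0.3926×3.976 = 1.56 mol/L.

1.56 mol/L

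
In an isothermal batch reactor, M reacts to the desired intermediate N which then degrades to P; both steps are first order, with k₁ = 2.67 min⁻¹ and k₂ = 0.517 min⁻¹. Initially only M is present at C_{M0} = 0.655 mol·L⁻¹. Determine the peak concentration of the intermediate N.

0.442 mol·L⁻¹

At the optimum, C_{N,max}/C_{M0} = (k₁/k₂)^[k₂/(k₂−k₁)].
= (2.67/0.517)^(0.517/(0.517−2.67)) = (5.164)^(-0.2401) = 0.6742.
C_{N,max} = 0.6742×0.655 = 0.442 mol·L⁻¹.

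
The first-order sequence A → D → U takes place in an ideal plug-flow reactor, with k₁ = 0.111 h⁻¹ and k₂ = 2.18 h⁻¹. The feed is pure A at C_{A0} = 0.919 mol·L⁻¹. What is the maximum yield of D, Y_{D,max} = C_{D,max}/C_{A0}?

0.0434

Evaluating C_D at τ_opt = ln(k₂/k₁)/(k₂−k₁) gives C_{D,max}/C_{A0} = (k₁/k₂)^[k₂/(k₂−k₁)].
= (0.111/2.18)^(2.18/(2.18−0.111)) = (0.05092)^(1.054) = 0.04340.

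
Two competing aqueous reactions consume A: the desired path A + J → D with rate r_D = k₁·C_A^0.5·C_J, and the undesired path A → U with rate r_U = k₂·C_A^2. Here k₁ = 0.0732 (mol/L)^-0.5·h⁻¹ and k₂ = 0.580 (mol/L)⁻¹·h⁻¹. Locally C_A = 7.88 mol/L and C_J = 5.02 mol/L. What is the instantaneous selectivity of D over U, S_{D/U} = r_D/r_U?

0.0286

S_{D/U} = r_D/r_U = (k₁·C_A^0.5·C_J)/(k₂·C_A^2) = (k₁/k₂)·C_A^-1.5·C_J.
= (0.0732×7.880^0.5×5.020) / (0.580×7.880^2) = 1.032/36.01 = 0.0286.
The undesired path is higher order in A, so low C_A (CSTR or dilute feed) favours D.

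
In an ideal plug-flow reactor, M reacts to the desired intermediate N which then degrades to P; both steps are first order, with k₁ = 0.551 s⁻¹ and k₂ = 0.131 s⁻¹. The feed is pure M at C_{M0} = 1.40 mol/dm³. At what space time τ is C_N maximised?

For first-order series the maximum of C_N occurs at τ_opt = ln(k₂/k₁)/(k₂−k₁).
= ln(0.131/0.551)/(0.131−0.551) = ln(0.2377)/-0.4200 = -1.437/-0.4200 = 3.42 s.

3.42 s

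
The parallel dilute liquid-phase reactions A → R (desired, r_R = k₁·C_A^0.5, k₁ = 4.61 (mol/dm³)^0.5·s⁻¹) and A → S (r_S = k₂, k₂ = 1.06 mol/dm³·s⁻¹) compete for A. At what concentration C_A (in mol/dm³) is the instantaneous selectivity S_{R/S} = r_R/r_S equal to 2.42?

0.310 mol/dm³

S_{R/S} = (k₁/k₂)·C_A^0.5 ⇒ C_A = (S·k₂/k₁)^(2).
= (2.42×1.06/4.61)^(2) = (0.5564)^(2) = 0.310 mol/dm³.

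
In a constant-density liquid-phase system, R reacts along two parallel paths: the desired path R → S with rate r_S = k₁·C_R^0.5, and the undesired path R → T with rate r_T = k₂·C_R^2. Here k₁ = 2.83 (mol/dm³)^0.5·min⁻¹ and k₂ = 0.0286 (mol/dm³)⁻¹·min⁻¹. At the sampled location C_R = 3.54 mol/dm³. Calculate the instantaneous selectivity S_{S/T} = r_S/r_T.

S_{S/T} = r_S/r_T = (k₁·C_R^0.5)/(k₂·C_R^2) = (k₁/k₂)·C_R^-1.5.
= (2.83×3.540^0.5) / (0.0286×3.540^2) = 5.325/0.3584 = 14.9.

14.9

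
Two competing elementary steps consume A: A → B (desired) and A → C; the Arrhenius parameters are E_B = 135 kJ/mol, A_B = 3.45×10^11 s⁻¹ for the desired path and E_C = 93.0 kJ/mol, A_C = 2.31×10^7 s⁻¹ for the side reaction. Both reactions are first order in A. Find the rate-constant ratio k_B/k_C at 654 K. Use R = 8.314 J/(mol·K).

k_B/k_C = (A_B/A_C)·exp[−(E_B−E_C)/(RT)] = (A_B/A_C)·exp[(E_C−E_B)/(RT)].
(E_C−E_B)/(RT) = (93.0−135)×10³/(8.314×654) = -42000/5437 = -7.724.
k_B/k_C = (3.45×10^11/2.31×10^7)·exp(-7.724) = 14935 × 4.419×10^-4 = 6.60.
Since E_B > E_C, raising the temperature improves selectivity toward B.

6.60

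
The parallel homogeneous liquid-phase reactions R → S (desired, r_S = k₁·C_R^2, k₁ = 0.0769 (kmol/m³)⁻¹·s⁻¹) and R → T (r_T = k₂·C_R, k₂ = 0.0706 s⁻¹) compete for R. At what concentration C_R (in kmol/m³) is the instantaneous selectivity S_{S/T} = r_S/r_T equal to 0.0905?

0.0831 kmol/m³

S_{S/T} = (k₁/k₂)·C_R ⇒ C_R = S·k₂/k₁.
= 0.0905×0.0706/0.0769 = 0.0831 kmol/m³.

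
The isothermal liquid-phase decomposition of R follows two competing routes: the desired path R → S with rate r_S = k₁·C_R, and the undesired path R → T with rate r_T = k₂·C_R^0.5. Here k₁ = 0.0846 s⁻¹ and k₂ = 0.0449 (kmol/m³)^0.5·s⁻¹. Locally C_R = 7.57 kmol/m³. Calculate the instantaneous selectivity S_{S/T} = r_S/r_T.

5.18

S_{S/T} = r_S/r_T = (k₁·C_R)/(k₂·C_R^0.5) = (k₁/k₂)·C_R^0.5.
= (0.0846×7.570) / (0.0449×7.570^0.5) = 0.6404/0.1235 = 5.18.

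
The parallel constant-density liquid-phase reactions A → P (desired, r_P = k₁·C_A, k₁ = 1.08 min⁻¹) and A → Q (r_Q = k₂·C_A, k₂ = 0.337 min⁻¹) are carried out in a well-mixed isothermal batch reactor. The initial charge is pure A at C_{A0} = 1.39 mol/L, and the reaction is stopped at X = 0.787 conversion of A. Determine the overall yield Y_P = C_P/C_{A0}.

C_A = C_{A0}(1−X) = 0.2961 mol/L.
Both paths are first order in A, so the instantaneous fraction to P is constant: dC_P/d(−C_A) = k₁/(k₁+k₂) = 0.7622.
C_P = 0.7622·(C_{A0}−C_A) = 0.7622×1.094 = 0.834 mol/L.
Y_P = C_P/C_{A0} = 0.8338/1.39 = 0.600.

0.600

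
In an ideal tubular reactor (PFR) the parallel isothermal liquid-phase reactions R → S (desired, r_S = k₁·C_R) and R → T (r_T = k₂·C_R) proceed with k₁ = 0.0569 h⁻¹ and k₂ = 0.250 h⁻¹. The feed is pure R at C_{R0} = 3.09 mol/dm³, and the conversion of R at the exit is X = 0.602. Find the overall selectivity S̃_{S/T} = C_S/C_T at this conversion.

0.228

C_R = C_{R0}(1−X) = 1.230 mol/dm³.
Both paths are first order in R, so the instantaneous fraction to S is constant: dC_S/d(−C_R) = k₁/(k₁+k₂) = 0.1854.
C_S = 0.1854·(C_{R0}−C_R) = 0.1854×1.860 = 0.345 mol/dm³.
C_T = (C_{R0}−C_R)−C_S = 1.515 mol/dm³; S̃_{S/T} = 0.3449/1.515 = 0.228.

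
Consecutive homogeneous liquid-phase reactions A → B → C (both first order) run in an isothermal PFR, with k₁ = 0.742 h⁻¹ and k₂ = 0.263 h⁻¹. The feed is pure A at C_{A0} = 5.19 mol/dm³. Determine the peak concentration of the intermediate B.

2.94 mol/dm³

At the optimum, C_{B,max}/C_{A0} = (k₁/k₂)^[k₂/(k₂−k₁)].
= (0.742/0.263)^(0.263/(0.263−0.742)) = (2.821)^(-0.5491) = 0.5658.
C_{B,max} = 0.5658×5.19 = 2.94 mol/dm³.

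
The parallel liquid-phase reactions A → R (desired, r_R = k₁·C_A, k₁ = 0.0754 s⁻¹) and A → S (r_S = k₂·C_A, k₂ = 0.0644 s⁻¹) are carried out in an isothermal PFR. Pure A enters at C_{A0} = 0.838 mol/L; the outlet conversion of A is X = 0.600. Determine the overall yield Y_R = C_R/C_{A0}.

C_A = C_{A0}(1−X) = 0.3352 mol/L.
Both paths are first order in A, so the instantaneous fraction to R is constant: dC_R/d(−C_A) = k₁/(k₁+k₂) = 0.5393.
C_R = 0.5393·(C_{A0}−C_A) = 0.5393×0.5028 = 0.271 mol/L.
Y_R = C_R/C_{A0} = 0.2712/0.838 = 0.324.

0.324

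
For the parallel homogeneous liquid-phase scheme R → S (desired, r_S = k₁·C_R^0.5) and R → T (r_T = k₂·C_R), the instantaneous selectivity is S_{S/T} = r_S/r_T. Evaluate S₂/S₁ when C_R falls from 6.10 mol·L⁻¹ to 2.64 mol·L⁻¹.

S_{S/T} = (k₁/k₂)·C_R^-0.5, so S₂/S₁ = (C_{R,2}/C_{R,1})^-0.5.
= (2.64/6.10)^(-0.5) = (0.4328)^(-0.5) = 1.52.

1.52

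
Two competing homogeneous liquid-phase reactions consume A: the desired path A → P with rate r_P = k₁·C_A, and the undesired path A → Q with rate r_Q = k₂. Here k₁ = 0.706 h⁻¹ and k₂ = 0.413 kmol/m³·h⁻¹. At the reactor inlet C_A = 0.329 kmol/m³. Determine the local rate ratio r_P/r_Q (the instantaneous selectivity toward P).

S_{P/Q} = r_P/r_Q = (k₁·C_A)/(k₂) = (k₁/k₂)·C_A.
= (0.706×0.3290) / (0.413) = 0.2323/0.4130 = 0.562.
Since the desired path is higher order in A, keeping C_A high (PFR or concentrated feed) favours P.

0.562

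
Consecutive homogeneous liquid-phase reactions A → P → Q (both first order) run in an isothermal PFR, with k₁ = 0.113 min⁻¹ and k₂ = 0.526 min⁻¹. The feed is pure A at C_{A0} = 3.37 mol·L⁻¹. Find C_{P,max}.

At the optimum, C_{P,max}/C_{A0} = (k₁/k₂)^[k₂/(k₂−k₁)].
= (0.113/0.526)^(0.526/(0.526−0.113)) = (0.2148)^(1.274) = 0.1410.
C_{P,max} = 0.1410×3.37 = 0.475 mol·L⁻¹.

0.475 mol·L⁻¹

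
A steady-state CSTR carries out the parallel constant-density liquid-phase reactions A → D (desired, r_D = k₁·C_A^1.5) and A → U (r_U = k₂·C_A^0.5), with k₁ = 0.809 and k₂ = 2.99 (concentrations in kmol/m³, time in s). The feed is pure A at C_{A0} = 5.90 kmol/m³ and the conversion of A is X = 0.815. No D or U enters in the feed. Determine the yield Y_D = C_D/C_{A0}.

Exit C_A = C_{A0}(1−X) = 5.90×0.185 = 1.092 kmol/m³.
Rates in a CSTR are evaluated at the outlet concentration: r_D = 0.809×1.092^1.5 = 0.9225, r_U = 2.99×1.092^0.5 = 3.124.
Fraction of consumed A going to D: r_D/(r_D+r_U) = 0.2280.
C_D = 0.2280·C_{A0}·X = 0.2280×5.90×0.815 = 1.10 kmol/m³; Y_D = C_D/C_{A0} = 0.186.

0.186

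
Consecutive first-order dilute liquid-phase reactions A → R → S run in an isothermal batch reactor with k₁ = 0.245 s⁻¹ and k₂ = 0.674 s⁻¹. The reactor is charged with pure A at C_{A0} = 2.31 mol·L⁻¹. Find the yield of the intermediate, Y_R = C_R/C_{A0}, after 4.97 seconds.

Solving the coupled first-order balances gives C_R(t) = [k₁/(k₂−k₁)]·C_{A0}·(e^(−k₁t) − e^(−k₂t)).
e^(−k₁t) = e^(−0.245×4.97) = e^(−1.218) = 0.2959; e^(−k₂t) = e^(−3.350) = 0.03509.
C_R = 0.245×2.31/(0.674−0.245) × (0.2959−0.03509) = 1.319×0.2608 = 0.3441 mol·L⁻¹.
Y_R = C_R/C_{A0} = 0.3441/2.31 = 0.149.

0.149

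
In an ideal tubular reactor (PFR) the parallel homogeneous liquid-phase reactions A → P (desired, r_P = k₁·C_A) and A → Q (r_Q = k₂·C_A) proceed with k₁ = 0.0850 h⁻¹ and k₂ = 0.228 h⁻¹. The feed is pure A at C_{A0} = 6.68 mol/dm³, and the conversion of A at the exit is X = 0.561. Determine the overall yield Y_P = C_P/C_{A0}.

C_A = C_{A0}(1−X) = 2.933 mol/dm³.
Both paths are first order in A, so the instantaneous fraction to P is constant: dC_P/d(−C_A) = k₁/(k₁+k₂) = 0.2716.
C_P = 0.2716·(C_{A0}−C_A) = 0.2716×3.747 = 1.02 mol/dm³.
Y_P = C_P/C_{A0} = 1.018/6.68 = 0.152.

0.152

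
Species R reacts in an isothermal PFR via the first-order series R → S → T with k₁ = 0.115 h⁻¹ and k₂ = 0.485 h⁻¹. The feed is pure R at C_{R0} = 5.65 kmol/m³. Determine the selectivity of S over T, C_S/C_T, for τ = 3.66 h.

Solving the coupled first-order balances gives C_S(τ) = [k₁/(k₂−k₁)]·C_{R0}·(e^(−k₁τ) − e^(−k₂τ)).
e^(−k₁τ) = e^(−0.115×3.66) = e^(−0.4209) = 0.6565; e^(−k₂τ) = e^(−1.775) = 0.1695.
C_S = 0.115×5.65/(0.485−0.115) × (0.6565−0.1695) = 1.756×0.4870 = 0.8552 kmol/m³.
C_R = C_{R0}e^(−k₁τ) = 3.709 kmol/m³, so C_T = C_{R0}−C_R−C_S = 1.086 kmol/m³; C_S/C_T = 0.788.

0.788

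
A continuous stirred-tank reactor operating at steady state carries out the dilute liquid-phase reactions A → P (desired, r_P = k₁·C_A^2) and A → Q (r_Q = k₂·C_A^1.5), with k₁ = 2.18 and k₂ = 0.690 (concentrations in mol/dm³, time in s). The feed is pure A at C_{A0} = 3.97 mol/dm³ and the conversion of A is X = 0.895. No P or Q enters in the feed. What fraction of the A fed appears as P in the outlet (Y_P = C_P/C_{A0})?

Exit C_A = C_{A0}(1−X) = 3.97×0.105 = 0.4168 mol/dm³.
A CSTR operates uniformly at the exit composition, giving r_P = 0.3788 and r_Q = 0.1857 (each k·C_A^n at C_A = 0.4168).
Fraction of consumed A going to P: r_P/(r_P+r_Q) = 0.6710.
C_P = 0.6710·C_{A0}·X = 0.6710×3.97×0.895 = 2.38 mol/dm³; Y_P = C_P/C_{A0} = 0.601.

0.601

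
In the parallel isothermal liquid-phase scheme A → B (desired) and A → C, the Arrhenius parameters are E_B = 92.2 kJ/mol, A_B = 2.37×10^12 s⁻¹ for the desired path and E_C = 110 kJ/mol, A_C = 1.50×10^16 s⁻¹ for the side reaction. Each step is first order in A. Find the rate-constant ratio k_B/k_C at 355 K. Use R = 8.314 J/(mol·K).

k_B/k_C = (A_B/A_C)·exp[−(E_B−E_C)/(RT)] = (A_B/A_C)·exp[(E_C−E_B)/(RT)].
(E_C−E_B)/(RT) = (110−92.2)×10³/(8.314×355) = 17800/2951 = 6.031.
k_B/k_C = (2.37×10^12/1.50×10^16)·exp(6.031) = 1.580×10^-4 × 416.1 = 0.0657.
Since E_B < E_C, lowering the temperature improves selectivity toward B.

0.0657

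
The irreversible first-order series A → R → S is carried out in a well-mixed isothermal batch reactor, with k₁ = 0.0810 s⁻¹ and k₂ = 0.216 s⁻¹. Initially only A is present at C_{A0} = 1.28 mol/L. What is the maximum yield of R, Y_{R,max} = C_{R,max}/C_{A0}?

0.208

At the optimum, C_{R,max}/C_{A0} = (k₁/k₂)^[k₂/(k₂−k₁)].
= (0.0810/0.216)^(0.216/(0.216−0.0810)) = (0.3750)^(1.600) = 0.2082.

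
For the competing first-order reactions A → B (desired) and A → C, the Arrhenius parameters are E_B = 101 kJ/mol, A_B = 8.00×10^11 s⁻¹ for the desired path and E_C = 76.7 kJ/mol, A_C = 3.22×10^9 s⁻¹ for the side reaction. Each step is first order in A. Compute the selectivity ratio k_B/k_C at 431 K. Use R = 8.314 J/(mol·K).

0.282

Since both paths have the same order in A, the concentration cancels and S_{B/C} = k_B/k_C = (A_B/A_C)·exp[(E_C−E_B)/(RT)].
(E_C−E_B)/(RT) = (76.7−101)×10³/(8.314×431) = -24300/3583 = -6.781.
k_B/k_C = (8.00×10^11/3.22×10^9)·exp(-6.781) = 248.4 × 0.001135 = 0.282.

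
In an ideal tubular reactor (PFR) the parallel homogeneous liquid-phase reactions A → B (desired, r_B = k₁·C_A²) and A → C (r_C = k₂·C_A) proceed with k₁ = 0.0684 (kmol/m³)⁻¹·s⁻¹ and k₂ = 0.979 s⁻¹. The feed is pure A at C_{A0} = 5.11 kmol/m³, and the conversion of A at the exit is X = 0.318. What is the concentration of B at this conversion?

0.374 kmol/m³

C_A = C_{A0}(1−X) = 3.485 kmol/m³.
Along a PFR/batch, dC_C/dC_A = −r_C/(r_B+r_C) = −k₂/(k₂+k₁·C_A).
Integrating from C_{A0} to C_A: C_C = (0.979/0.0684)·ln[(0.979+0.0684·5.11)/(0.979+0.0684·3.49)] = 14.31·ln(1.329/1.217) = 1.251 kmol/m³.
Then C_B = (C_{A0}−C_A) − C_C = 1.625 − 1.251 = 0.3744 kmol/m³.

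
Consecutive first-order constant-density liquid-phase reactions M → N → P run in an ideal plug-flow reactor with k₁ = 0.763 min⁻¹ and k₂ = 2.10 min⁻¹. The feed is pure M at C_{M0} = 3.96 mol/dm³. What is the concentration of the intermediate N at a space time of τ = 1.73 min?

0.544 mol/dm³

For first-order series with pure M initially, C_N(τ) = k₁C_{M0}/(k₂−k₁)·(e^(−k₁τ) − e^(−k₂τ)).
e^(−k₁τ) = e^(−0.763×1.73) = e^(−1.320) = 0.2671; e^(−k₂τ) = e^(−3.633) = 0.02644.
C_N = 0.763×3.96/(2.10−0.763) × (0.2671−0.02644) = 2.260×0.2407 = 0.5440 mol/dm³.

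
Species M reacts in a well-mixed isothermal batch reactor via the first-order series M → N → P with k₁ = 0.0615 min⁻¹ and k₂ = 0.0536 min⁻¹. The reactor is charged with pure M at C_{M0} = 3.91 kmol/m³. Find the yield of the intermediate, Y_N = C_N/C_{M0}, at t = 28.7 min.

0.339

Solving the coupled first-order balances gives C_N(t) = [k₁/(k₂−k₁)]·C_{M0}·(e^(−k₁t) − e^(−k₂t)).
e^(−k₁t) = e^(−0.0615×28.7) = e^(−1.765) = 0.1712; e^(−k₂t) = e^(−1.538) = 0.2147.
C_N = 0.0615×3.91/(0.0536−0.0615) × (0.1712−0.2147) = (-30.44)×(-0.04356) = 1.326 kmol/m³.
Y_N = C_N/C_{M0} = 1.326/3.91 = 0.339.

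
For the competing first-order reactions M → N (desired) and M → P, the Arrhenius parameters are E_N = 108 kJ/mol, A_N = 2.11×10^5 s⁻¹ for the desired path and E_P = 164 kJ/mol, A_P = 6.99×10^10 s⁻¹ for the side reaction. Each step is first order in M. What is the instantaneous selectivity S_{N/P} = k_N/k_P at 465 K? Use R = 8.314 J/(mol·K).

With equal orders, S_{N/P} = k_N/k_P = (A_N/A_P)·exp[(E_P−E_N)/(RT)].
(E_P−E_N)/(RT) = (164−108)×10³/(8.314×465) = 56000/3866 = 14.49.
k_N/k_P = (2.11×10^5/6.99×10^10)·exp(14.49) = 3.019×10^-6 × 1.954×10^6 = 5.90.

5.90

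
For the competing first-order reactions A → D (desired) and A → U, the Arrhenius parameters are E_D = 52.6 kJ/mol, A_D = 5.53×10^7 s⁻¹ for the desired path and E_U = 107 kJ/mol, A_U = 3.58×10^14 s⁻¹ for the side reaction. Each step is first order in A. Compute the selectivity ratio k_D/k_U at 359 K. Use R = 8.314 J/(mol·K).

k_D/k_U = (A_D/A_U)·exp[−(E_D−E_U)/(RT)] = (A_D/A_U)·exp[(E_U−E_D)/(RT)].
(E_U−E_D)/(RT) = (107−52.6)×10³/(8.314×359) = 54400/2985 = 18.23.
k_D/k_U = (5.53×10^7/3.58×10^14)·exp(18.23) = 1.545×10^-7 × 8.232×10^7 = 12.7.
Since E_D < E_U, lowering the temperature improves selectivity toward D.

12.7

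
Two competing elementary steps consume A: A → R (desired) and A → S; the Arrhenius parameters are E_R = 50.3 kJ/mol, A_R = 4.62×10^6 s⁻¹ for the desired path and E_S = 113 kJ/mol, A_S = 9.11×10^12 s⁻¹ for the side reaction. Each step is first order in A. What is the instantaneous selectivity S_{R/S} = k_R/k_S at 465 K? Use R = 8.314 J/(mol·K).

Since both paths have the same order in A, the concentration cancels and S_{R/S} = k_R/k_S = (A_R/A_S)·exp[(E_S−E_R)/(RT)].
(E_S−E_R)/(RT) = (113−50.3)×10³/(8.314×465) = 62700/3866 = 16.22.
k_R/k_S = (4.62×10^6/9.11×10^12)·exp(16.22) = 5.071×10^-7 × 1.105×10^7 = 5.61.

5.61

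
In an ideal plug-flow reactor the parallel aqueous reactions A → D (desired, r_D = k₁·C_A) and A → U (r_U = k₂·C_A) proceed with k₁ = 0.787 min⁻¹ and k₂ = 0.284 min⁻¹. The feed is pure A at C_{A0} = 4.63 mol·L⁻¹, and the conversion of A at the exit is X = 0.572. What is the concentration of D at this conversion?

1.95 mol·L⁻¹

C_A = C_{A0}(1−X) = 1.982 mol·L⁻¹.
Both paths are first order in A, so the instantaneous fraction to D is constant: dC_D/d(−C_A) = k₁/(k₁+k₂) = 0.7348.
C_D = 0.7348·(C_{A0}−C_A) = 0.7348×2.648 = 1.95 mol·L⁻¹.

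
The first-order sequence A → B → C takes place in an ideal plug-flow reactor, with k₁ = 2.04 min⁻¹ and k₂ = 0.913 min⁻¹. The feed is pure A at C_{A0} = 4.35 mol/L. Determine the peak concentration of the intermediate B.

Evaluating C_B at τ_opt = ln(k₂/k₁)/(k₂−k₁) gives C_{B,max}/C_{A0} = (k₁/k₂)^[k₂/(k₂−k₁)].
= (2.04/0.913)^(0.913/(0.913−2.04)) = (2.234)^(-0.8101) = 0.5214.
C_{B,max} = 0.5214×4.35 = 2.27 mol/L.

2.27 mol/L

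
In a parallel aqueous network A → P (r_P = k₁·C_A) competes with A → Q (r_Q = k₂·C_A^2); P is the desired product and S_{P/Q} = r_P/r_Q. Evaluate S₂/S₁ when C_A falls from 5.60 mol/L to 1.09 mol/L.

S_{P/Q} = (k₁/k₂)·C_A⁻¹, so S₂/S₁ = (C_{A,2}/C_{A,1})⁻¹.
= 5.60/1.09 = 5.14.

5.14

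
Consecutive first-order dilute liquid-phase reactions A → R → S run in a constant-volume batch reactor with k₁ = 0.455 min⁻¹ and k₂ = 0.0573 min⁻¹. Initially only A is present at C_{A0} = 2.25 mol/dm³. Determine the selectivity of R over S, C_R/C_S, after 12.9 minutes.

1.20

Solving the coupled first-order balances gives C_R(t) = [k₁/(k₂−k₁)]·C_{A0}·(e^(−k₁t) − e^(−k₂t)).
e^(−k₁t) = e^(−0.455×12.9) = e^(−5.870) = 0.002824; e^(−k₂t) = e^(−0.7392) = 0.4775.
C_R = 0.455×2.25/(0.0573−0.455) × (0.002824−0.4775) = (-2.574)×(-0.4747) = 1.222 mol/dm³.
C_A = C_{A0}e^(−k₁t) = 0.006355 mol/dm³, so C_S = C_{A0}−C_A−C_R = 1.022 mol/dm³; C_R/C_S = 1.20.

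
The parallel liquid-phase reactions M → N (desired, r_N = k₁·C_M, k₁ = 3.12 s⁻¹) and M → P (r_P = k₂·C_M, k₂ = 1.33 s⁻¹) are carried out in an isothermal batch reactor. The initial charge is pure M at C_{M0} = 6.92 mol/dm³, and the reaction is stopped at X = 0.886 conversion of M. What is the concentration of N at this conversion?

4.30 mol/dm³

C_M = C_{M0}(1−X) = 0.7889 mol/dm³.
Both paths are first order in M, so the instantaneous fraction to N is constant: dC_N/d(−C_M) = k₁/(k₁+k₂) = 0.7011.
C_N = 0.7011·(C_{M0}−C_M) = 0.7011×6.131 = 4.30 mol/dm³.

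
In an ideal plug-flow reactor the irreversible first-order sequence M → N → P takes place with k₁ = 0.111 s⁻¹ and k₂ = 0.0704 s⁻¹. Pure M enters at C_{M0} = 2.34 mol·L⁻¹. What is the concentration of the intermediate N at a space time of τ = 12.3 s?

1.06 mol·L⁻¹

Solving the coupled first-order balances gives C_N(τ) = [k₁/(k₂−k₁)]·C_{M0}·(e^(−k₁τ) − e^(−k₂τ)).
e^(−k₁τ) = e^(−0.111×12.3) = e^(−1.365) = 0.2553; e^(−k₂τ) = e^(−0.8659) = 0.4207.
C_N = 0.111×2.34/(0.0704−0.111) × (0.2553−0.4207) = (-6.398)×(-0.1654) = 1.058 mol·L⁻¹.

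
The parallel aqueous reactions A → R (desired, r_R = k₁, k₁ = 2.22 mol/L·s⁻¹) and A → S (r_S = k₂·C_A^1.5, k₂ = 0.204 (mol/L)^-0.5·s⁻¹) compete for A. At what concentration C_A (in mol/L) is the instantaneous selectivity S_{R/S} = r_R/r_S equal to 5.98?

1.49 mol/L

S_{R/S} = (k₁/k₂)·C_A^-1.5 ⇒ C_A = (S·k₂/k₁)^(1/(-1.5)).
= (5.98×0.204/2.22)^(-0.6667) = (0.5495)^(-0.6667) = 1.49 mol/L.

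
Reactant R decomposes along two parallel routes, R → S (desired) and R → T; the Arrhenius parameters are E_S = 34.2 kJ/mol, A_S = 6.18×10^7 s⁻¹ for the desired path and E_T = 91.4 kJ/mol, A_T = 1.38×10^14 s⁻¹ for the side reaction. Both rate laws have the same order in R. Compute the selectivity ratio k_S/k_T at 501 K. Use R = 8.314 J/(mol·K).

k_S/k_T = (A_S/A_T)·exp[−(E_S−E_T)/(RT)] = (A_S/A_T)·exp[(E_T−E_S)/(RT)].
(E_T−E_S)/(RT) = (91.4−34.2)×10³/(8.314×501) = 57200/4165 = 13.73.
k_S/k_T = (6.18×10^7/1.38×10^14)·exp(13.73) = 4.478×10^-7 × 9.203×10^5 = 0.412.

0.412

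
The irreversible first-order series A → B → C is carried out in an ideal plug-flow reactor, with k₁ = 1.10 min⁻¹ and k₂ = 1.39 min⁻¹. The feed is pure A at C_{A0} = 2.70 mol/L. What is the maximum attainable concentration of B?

0.880 mol/L

Evaluating C_B at τ_opt = ln(k₂/k₁)/(k₂−k₁) gives C_{B,max}/C_{A0} = (k₁/k₂)^[k₂/(k₂−k₁)].
= (1.10/1.39)^(1.39/(1.39−1.10)) = (0.7914)^(4.793) = 0.3258.
C_{B,max} = 0.3258×2.70 = 0.880 mol/L.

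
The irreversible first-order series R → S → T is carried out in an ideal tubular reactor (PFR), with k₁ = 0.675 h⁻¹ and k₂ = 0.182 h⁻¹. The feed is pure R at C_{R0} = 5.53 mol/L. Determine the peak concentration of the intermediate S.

3.41 mol/L

For a first-order series the maximum intermediate yield is C_{S,max}/C_{R0} = (k₁/k₂)^[k₂/(k₂−k₁)].
= (0.675/0.182)^(0.182/(0.182−0.675)) = (3.709)^(-0.3692) = 0.6164.
C_{S,max} = 0.6164×5.53 = 3.41 mol/L.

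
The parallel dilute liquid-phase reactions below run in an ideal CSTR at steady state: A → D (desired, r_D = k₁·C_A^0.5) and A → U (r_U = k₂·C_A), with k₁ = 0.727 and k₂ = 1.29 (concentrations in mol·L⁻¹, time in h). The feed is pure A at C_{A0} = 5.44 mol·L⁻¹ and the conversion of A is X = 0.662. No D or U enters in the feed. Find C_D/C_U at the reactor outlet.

Exit C_A = C_{A0}(1−X) = 5.44×0.338 = 1.839 mol·L⁻¹.
A CSTR operates uniformly at the exit composition, giving r_D = 0.9858 and r_U = 2.372 (each k·C_A^n at C_A = 1.839).
Overall selectivity = C_D/C_U = r_Dτ/(r_Uτ) = r_D/r_U = 0.416.

0.416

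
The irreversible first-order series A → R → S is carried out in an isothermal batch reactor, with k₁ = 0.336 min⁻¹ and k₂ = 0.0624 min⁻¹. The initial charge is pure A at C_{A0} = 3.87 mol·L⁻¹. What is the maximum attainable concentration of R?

Evaluating C_R at t_opt = ln(k₂/k₁)/(k₂−k₁) gives C_{R,max}/C_{A0} = (k₁/k₂)^[k₂/(k₂−k₁)].
= (0.336/0.0624)^(0.0624/(0.0624−0.336)) = (5.385)^(-0.2281) = 0.6812.
C_{R,max} = 0.6812×3.87 = 2.64 mol·L⁻¹.

2.64 mol·L⁻¹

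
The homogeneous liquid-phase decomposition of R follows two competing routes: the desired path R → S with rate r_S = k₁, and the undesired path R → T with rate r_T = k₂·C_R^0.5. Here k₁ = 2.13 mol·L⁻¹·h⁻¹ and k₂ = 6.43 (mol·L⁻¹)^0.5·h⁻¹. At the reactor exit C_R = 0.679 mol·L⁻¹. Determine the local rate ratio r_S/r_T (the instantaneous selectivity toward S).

0.402

S_{S/T} = r_S/r_T = (k₁)/(k₂·C_R^0.5) = (k₁/k₂)·C_R^-0.5.
= (2.13) / (6.43×0.6790^0.5) = 2.130/5.298 = 0.402.
The undesired path is higher order in R, so low C_R (CSTR or dilute feed) favours S.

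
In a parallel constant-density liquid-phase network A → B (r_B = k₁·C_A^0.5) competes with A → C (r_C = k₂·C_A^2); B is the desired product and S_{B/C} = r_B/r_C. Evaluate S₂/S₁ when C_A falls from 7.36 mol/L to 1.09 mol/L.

17.5

S_{B/C} = (k₁/k₂)·C_A^-1.5, so S₂/S₁ = (C_{A,2}/C_{A,1})^-1.5.
= (1.09/7.36)^(-1.5) = (0.1481)^(-1.5) = 17.5.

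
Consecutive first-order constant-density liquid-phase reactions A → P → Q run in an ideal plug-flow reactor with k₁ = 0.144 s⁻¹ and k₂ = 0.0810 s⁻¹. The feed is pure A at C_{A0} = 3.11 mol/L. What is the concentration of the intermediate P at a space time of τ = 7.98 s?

The intermediate concentration in a first-order A→B→C sequence is C_P = k₁C_{A0}(e^(−k₁τ) − e^(−k₂τ))/(k₂−k₁).
e^(−k₁τ) = e^(−0.144×7.98) = e^(−1.149) = 0.3169; e^(−k₂τ) = e^(−0.6464) = 0.5239.
C_P = 0.144×3.11/(0.0810−0.144) × (0.3169−0.5239) = (-7.109)×(-0.2070) = 1.472 mol/L.

1.47 mol/L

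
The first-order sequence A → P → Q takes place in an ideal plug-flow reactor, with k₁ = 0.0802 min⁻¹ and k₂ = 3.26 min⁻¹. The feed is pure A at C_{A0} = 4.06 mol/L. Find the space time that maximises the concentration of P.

1.17 min

For first-order series the maximum of C_P occurs at τ_opt = ln(k₂/k₁)/(k₂−k₁).
= ln(3.26/0.0802)/(3.26−0.0802) = ln(40.65)/3.180 = 3.705/3.180 = 1.17 min.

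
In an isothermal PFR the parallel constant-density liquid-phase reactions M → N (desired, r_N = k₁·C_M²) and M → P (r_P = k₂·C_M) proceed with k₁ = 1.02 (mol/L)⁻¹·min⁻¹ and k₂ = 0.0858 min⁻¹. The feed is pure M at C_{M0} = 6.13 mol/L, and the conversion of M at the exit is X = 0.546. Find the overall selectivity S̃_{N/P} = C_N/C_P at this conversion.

C_M = C_{M0}(1−X) = 2.783 mol/L.
Along a PFR/batch, dC_P/dC_M = −r_P/(r_N+r_P) = −k₂/(k₂+k₁·C_M).
Integrating from C_{M0} to C_M: C_P = (0.0858/1.02)·ln[(0.0858+1.02·6.13)/(0.0858+1.02·2.78)] = 0.08412·ln(6.338/2.924) = 0.06507 mol/L.
Then C_N = (C_{M0}−C_M) − C_P = 3.347 − 0.06507 = 3.282 mol/L.
S̃_{N/P} = C_N/C_P = 3.282/0.06507 = 50.4.

50.4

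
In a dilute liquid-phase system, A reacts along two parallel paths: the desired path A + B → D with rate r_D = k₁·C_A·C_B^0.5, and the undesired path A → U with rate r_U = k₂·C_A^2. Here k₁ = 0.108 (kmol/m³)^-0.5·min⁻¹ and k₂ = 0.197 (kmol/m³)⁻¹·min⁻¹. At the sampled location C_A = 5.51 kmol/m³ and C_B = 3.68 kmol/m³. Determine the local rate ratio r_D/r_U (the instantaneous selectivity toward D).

0.191

S_{D/U} = r_D/r_U = (k₁·C_A·C_B^0.5)/(k₂·C_A^2) = (k₁/k₂)·C_A⁻¹·C_B^0.5.
= (0.108×5.510×3.680^0.5) / (0.197×5.510^2) = 1.142/5.981 = 0.191.
The undesired path is higher order in A, so low C_A (CSTR or dilute feed) favours D.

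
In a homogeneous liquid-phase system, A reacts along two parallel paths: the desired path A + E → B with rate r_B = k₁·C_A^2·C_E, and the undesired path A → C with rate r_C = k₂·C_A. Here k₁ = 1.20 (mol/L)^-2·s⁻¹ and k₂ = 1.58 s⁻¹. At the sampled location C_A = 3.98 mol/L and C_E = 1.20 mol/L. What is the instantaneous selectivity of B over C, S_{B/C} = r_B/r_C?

S_{B/C} = r_B/r_C = (k₁·C_A^2·C_E)/(k₂·C_A) = (k₁/k₂)·C_A·C_E.
= (1.20×3.980^2×1.200) / (1.58×3.980) = 22.81/6.288 = 3.63.

3.63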